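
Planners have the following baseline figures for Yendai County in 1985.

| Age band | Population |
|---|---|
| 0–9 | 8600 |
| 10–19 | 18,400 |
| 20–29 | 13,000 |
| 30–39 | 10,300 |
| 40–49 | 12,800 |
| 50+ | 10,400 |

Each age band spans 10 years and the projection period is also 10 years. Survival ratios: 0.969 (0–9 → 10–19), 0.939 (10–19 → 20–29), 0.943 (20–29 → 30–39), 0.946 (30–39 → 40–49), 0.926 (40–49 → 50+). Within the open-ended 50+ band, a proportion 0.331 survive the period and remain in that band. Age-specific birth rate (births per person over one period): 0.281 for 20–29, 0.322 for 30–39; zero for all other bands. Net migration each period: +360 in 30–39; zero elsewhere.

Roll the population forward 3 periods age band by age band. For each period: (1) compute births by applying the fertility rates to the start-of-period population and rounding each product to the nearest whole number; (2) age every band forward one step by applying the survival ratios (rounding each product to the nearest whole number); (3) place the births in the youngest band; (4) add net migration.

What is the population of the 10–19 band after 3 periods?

8642

Let band 1 be 0–9 through band 6 = 50+.
After projecting period 1:
Births: 13000 * 0.281 = 3653 ; 10300 * 0.322 = 3317 — total 6970
Band 2: 8600 * 0.969 = 8333
Band 3: 18400 * 0.939 = 17278
Band 4: 13000 * 0.943 = 12259
Band 5: 10300 * 0.946 = 9744
Band 6: 12800 * 0.926 + 10400 * 0.331 = 11853 + 3442 = 15295
Net migration: Band 4 + 360 → 12619
End of period: [6970, 8333, 17278, 12619, 9744, 15295]
After projecting period 2:
Births: 17278 * 0.281 = 4855 ; 12619 * 0.322 = 4063 — total 8918
Band 2: 6970 * 0.969 = 6754
Band 3: 8333 * 0.939 = 7825
Band 4: 17278 * 0.943 = 16293
Band 5: 12619 * 0.946 = 11938
Band 6: 9744 * 0.926 + 15295 * 0.331 = 9023 + 5063 = 14086
Net migration: Band 4 + 360 → 16653
End of period: [8918, 6754, 7825, 16653, 11938, 14086]
After projecting period 3:
Births: 7825 * 0.281 = 2199 ; 16653 * 0.322 = 5362 — total 7561
Band 2: 8918 * 0.969 = 8642
Band 3: 6754 * 0.939 = 6342
Band 4: 7825 * 0.943 = 7379
Band 5: 16653 * 0.946 = 15754
Band 6: 11938 * 0.926 + 14086 * 0.331 = 11055 + 4662 = 15717
Net migration: Band 4 + 360 → 7739
End of period: [7561, 8642, 6342, 7739, 15754, 15717]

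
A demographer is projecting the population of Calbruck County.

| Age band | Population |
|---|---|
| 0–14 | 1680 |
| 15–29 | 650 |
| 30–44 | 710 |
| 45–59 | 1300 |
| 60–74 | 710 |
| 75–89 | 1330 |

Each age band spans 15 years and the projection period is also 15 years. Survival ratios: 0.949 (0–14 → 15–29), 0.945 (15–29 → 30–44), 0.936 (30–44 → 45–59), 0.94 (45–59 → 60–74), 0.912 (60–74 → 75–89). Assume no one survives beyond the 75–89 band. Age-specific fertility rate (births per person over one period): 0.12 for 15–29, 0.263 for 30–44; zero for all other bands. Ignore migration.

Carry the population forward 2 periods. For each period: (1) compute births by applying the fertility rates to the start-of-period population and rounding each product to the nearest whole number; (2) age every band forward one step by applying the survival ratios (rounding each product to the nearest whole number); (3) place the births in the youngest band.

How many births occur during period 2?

352

Numbering the bands 1..6 from youngest to oldest:
Period 1.
Births: 650 × 0.12 = 78 ; 710 × 0.263 = 187 — total 265
Band 2: 1680 × 0.949 = 1594
Band 3: 650 × 0.945 = 614
Band 4: 710 × 0.936 = 665
Band 5: 1300 × 0.94 = 1222
Band 6: 710 × 0.912 = 648
Giving 265 / 1594 / 614 / 665 / 1222 / 648.
Period 2.
Births: 1594 × 0.12 = 191 ; 614 × 0.263 = 161 — total 352
Band 2: 265 × 0.949 = 251
Band 3: 1594 × 0.945 = 1506
Band 4: 614 × 0.936 = 575
Band 5: 665 × 0.94 = 625
Band 6: 1222 × 0.912 = 1114
Giving 352 / 251 / 1506 / 575 / 625 / 1114.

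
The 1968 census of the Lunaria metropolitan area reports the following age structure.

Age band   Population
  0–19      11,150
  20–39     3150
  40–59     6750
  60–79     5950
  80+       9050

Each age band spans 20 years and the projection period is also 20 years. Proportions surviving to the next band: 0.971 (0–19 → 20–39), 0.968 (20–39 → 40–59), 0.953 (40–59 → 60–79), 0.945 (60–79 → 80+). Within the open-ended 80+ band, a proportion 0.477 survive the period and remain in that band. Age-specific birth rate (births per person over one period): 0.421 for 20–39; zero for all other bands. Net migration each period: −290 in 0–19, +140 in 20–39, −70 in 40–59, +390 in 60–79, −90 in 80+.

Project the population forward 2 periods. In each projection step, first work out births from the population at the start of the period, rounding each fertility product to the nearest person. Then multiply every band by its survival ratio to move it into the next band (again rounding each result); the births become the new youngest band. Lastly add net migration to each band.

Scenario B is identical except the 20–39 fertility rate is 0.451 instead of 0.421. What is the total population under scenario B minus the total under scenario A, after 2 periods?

(Bands numbered youngest = 1 to oldest = 5.)
[period 1]
Births: 3150 * 0.421 = 1326
Band 2: 11150 * 0.971 = 10827
Band 3: 3150 * 0.968 = 3049
Band 4: 6750 * 0.953 = 6433
Band 5: 5950 * 0.945 + 9050 * 0.477 = 5623 + 4317 = 9940
Net migration: Band 1 − 290 → 1036; Band 2 + 140 → 10967; Band 3 − 70 → 2979; Band 4 + 390 → 6823; Band 5 − 90 → 9850
End of period: [1036, 10967, 2979, 6823, 9850]
[period 2]
Births: 10967 * 0.421 = 4617
Band 2: 1036 * 0.971 = 1006
Band 3: 10967 * 0.968 = 10616
Band 4: 2979 * 0.953 = 2839
Band 5: 6823 * 0.945 + 9850 * 0.477 = 6448 + 4698 = 11146
Net migration: Band 1 − 290 → 4327; Band 2 + 140 → 1146; Band 3 − 70 → 10546; Band 4 + 390 → 3229; Band 5 − 90 → 11056
End of period: [4327, 1146, 10546, 3229, 11056]
Scenario A total after 2 periods: 30304
Scenario B projection —
[period 1]
Births: 3150 * 0.451 = 1421
Band 2: 11150 * 0.971 = 10827
Band 3: 3150 * 0.968 = 3049
Band 4: 6750 * 0.953 = 6433
Band 5: 5950 * 0.945 + 9050 * 0.477 = 5623 + 4317 = 9940
Net migration: Band 1 − 290 → 1131; Band 2 + 140 → 10967; Band 3 − 70 → 2979; Band 4 + 390 → 6823; Band 5 − 90 → 9850
End of period: [1131, 10967, 2979, 6823, 9850]
[period 2]
Births: 10967 * 0.451 = 4946
Band 2: 1131 * 0.971 = 1098
Band 3: 10967 * 0.968 = 10616
Band 4: 2979 * 0.953 = 2839
Band 5: 6823 * 0.945 + 9850 * 0.477 = 6448 + 4698 = 11146
Net migration: Band 1 − 290 → 4656; Band 2 + 140 → 1238; Band 3 − 70 → 10546; Band 4 + 390 → 3229; Band 5 − 90 → 11056
End of period: [4656, 1238, 10546, 3229, 11056]
Scenario B total after 2 periods: 30725
Difference B − A = 30725 − 30304 = 421

421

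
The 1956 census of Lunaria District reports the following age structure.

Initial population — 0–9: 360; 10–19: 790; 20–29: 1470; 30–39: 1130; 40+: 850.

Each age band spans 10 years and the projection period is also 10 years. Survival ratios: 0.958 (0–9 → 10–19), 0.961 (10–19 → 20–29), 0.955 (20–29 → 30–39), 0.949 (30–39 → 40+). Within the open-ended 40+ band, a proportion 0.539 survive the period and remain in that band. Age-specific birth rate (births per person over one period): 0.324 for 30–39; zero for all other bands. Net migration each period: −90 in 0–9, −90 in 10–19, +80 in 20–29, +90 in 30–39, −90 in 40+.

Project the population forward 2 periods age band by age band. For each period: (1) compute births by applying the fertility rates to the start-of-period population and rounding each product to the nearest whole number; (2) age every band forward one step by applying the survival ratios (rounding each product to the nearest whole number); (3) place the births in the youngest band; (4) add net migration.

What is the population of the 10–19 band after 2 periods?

174

— Period 1 —
Births: 1130 * 0.324 = 366
10–19: 360 * 0.958 = 345
20–29: 790 * 0.961 = 759
30–39: 1470 * 0.955 = 1404
40+: 1130 * 0.949 + 850 * 0.539 = 1072 + 458 = 1530
Net migration: 0–9 − 90 → 276; 10–19 − 90 → 255; 20–29 + 80 → 839; 30–39 + 90 → 1494; 40+ − 90 → 1440
Population now: 0–9=276, 10–19=255, 20–29=839, 30–39=1494, 40+=1440
— Period 2 —
Births: 1494 * 0.324 = 484
10–19: 276 * 0.958 = 264
20–29: 255 * 0.961 = 245
30–39: 839 * 0.955 = 801
40+: 1494 * 0.949 + 1440 * 0.539 = 1418 + 776 = 2194
Net migration: 0–9 − 90 → 394; 10–19 − 90 → 174; 20–29 + 80 → 325; 30–39 + 90 → 891; 40+ − 90 → 2104
Population now: 0–9=394, 10–19=174, 20–29=325, 30–39=891, 40+=2104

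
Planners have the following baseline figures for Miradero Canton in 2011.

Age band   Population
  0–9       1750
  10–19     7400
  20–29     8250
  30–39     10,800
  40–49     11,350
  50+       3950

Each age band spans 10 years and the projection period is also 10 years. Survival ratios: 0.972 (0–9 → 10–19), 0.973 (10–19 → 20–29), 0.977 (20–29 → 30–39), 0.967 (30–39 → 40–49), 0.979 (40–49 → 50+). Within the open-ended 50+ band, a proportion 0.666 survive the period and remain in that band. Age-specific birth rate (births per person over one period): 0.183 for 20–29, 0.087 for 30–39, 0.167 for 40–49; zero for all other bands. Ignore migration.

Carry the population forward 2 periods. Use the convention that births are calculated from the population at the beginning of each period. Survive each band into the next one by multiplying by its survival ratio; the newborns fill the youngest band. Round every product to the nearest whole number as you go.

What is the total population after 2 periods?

43847

Period 1.
Births: 8250 × 0.183 = 1510, 10800 × 0.087 = 940, 11350 × 0.167 = 1895 → 4345
10–19: 1750 × 0.972 = 1701
20–29: 7400 × 0.973 = 7200
30–39: 8250 × 0.977 = 8060
40–49: 10800 × 0.967 = 10444
50+: 11350 × 0.979 + 3950 × 0.666 = 11112 + 2631 = 13743
Population now: 0–9=4345, 10–19=1701, 20–29=7200, 30–39=8060, 40–49=10444, 50+=13743
Period 2.
Births: 7200 × 0.183 = 1318, 8060 × 0.087 = 701, 10444 × 0.167 = 1744 → 3763
10–19: 4345 × 0.972 = 4223
20–29: 1701 × 0.973 = 1655
30–39: 7200 × 0.977 = 7034
40–49: 8060 × 0.967 = 7794
50+: 10444 × 0.979 + 13743 × 0.666 = 10225 + 9153 = 19378
Population now: 0–9=3763, 10–19=4223, 20–29=1655, 30–39=7034, 40–49=7794, 50+=19378
Total after period 2: 3763 + 4223 + 1655 + 7034 + 7794 + 19378 = 43847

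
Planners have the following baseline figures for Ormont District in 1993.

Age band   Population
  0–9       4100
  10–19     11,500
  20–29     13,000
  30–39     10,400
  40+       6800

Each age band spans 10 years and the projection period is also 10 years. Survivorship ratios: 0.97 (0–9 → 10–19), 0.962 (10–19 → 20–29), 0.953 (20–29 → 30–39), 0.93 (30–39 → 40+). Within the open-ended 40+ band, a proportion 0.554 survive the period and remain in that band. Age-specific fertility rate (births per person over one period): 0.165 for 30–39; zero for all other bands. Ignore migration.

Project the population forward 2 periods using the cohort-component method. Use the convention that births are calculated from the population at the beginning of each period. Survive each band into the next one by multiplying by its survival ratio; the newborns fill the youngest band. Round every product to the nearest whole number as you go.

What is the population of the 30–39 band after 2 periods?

(Groups numbered youngest = 1 to oldest = 5.)
— Period 1 —
Births: 10400 × 0.165 = 1716
Group 2: 4100 × 0.97 = 3977
Group 3: 11500 × 0.962 = 11063
Group 4: 13000 × 0.953 = 12389
Group 5: 10400 × 0.93 + 6800 × 0.554 = 9672 + 3767 = 13439
Population now: 0–9=1716, 10–19=3977, 20–29=11063, 30–39=12389, 40+=13439
— Period 2 —
Births: 12389 × 0.165 = 2044
Group 2: 1716 × 0.97 = 1665
Group 3: 3977 × 0.962 = 3826
Group 4: 11063 × 0.953 = 10543
Group 5: 12389 × 0.93 + 13439 × 0.554 = 11522 + 7445 = 18967
Population now: 0–9=2044, 10–19=1665, 20–29=3826, 30–39=10543, 40+=18967

10543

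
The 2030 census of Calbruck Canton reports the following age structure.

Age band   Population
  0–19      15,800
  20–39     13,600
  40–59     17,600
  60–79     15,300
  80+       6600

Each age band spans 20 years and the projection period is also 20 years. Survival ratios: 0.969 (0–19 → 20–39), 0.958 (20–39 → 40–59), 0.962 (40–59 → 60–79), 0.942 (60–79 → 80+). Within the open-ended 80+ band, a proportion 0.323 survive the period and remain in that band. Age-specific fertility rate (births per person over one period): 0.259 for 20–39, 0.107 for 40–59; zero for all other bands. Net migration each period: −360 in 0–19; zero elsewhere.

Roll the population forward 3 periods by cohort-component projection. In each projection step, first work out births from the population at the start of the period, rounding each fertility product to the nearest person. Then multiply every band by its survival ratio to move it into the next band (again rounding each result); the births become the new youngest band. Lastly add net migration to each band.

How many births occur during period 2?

Numbering the groups 1..5 from youngest to oldest:
After projecting period 1:
Births: 13600 × 0.259 = 3522 ; 17600 × 0.107 = 1883 — total 5405
Group 2: 15800 × 0.969 = 15310
Group 3: 13600 × 0.958 = 13029
Group 4: 17600 × 0.962 = 16931
Group 5: 15300 × 0.942 + 6600 × 0.323 = 14413 + 2132 = 16545
Net migration: Group 1 − 360 → 5045
→ [5045, 15310, 13029, 16931, 16545]
After projecting period 2:
Births: 15310 × 0.259 = 3965 ; 13029 × 0.107 = 1394 — total 5359
Group 2: 5045 × 0.969 = 4889
Group 3: 15310 × 0.958 = 14667
Group 4: 13029 × 0.962 = 12534
Group 5: 16931 × 0.942 + 16545 × 0.323 = 15949 + 5344 = 21293
Net migration: Group 1 − 360 → 4999
→ [4999, 4889, 14667, 12534, 21293]

5359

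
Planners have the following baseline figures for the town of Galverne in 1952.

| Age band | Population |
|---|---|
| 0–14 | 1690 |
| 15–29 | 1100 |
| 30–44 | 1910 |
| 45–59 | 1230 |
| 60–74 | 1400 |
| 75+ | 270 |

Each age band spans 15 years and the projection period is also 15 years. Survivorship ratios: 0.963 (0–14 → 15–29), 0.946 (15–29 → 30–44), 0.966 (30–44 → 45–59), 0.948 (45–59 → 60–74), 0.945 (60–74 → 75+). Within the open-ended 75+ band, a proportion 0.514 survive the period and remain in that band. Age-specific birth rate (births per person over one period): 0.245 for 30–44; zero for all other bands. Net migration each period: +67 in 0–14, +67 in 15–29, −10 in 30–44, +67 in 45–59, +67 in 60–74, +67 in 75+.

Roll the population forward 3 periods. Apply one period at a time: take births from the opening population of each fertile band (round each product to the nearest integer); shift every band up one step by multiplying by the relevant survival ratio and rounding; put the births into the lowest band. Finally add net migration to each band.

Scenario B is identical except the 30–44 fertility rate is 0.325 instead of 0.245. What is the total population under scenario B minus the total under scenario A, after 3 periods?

— Period 1 —
Births: 1910 × 0.245 = 468
15–29: 1690 × 0.963 = 1627
30–44: 1100 × 0.946 = 1041
45–59: 1910 × 0.966 = 1845
60–74: 1230 × 0.948 = 1166
75+: 1400 × 0.945 + 270 × 0.514 = 1323 + 139 = 1462
Net migration: 0–14 + 67 → 535; 15–29 + 67 → 1694; 30–44 − 10 → 1031; 45–59 + 67 → 1912; 60–74 + 67 → 1233; 75+ + 67 → 1529
End of period: [535, 1694, 1031, 1912, 1233, 1529]
— Period 2 —
Births: 1031 × 0.245 = 253
15–29: 535 × 0.963 = 515
30–44: 1694 × 0.946 = 1603
45–59: 1031 × 0.966 = 996
60–74: 1912 × 0.948 = 1813
75+: 1233 × 0.945 + 1529 × 0.514 = 1165 + 786 = 1951
Net migration: 0–14 + 67 → 320; 15–29 + 67 → 582; 30–44 − 10 → 1593; 45–59 + 67 → 1063; 60–74 + 67 → 1880; 75+ + 67 → 2018
End of period: [320, 582, 1593, 1063, 1880, 2018]
— Period 3 —
Births: 1593 × 0.245 = 390
15–29: 320 × 0.963 = 308
30–44: 582 × 0.946 = 551
45–59: 1593 × 0.966 = 1539
60–74: 1063 × 0.948 = 1008
75+: 1880 × 0.945 + 2018 × 0.514 = 1777 + 1037 = 2814
Net migration: 0–14 + 67 → 457; 15–29 + 67 → 375; 30–44 − 10 → 541; 45–59 + 67 → 1606; 60–74 + 67 → 1075; 75+ + 67 → 2881
End of period: [457, 375, 541, 1606, 1075, 2881]
Scenario A total after 3 periods: 6935
Scenario B projection —
— Period 1 —
Births: 1910 × 0.325 = 621
15–29: 1690 × 0.963 = 1627
30–44: 1100 × 0.946 = 1041
45–59: 1910 × 0.966 = 1845
60–74: 1230 × 0.948 = 1166
75+: 1400 × 0.945 + 270 × 0.514 = 1323 + 139 = 1462
Net migration: 0–14 + 67 → 688; 15–29 + 67 → 1694; 30–44 − 10 → 1031; 45–59 + 67 → 1912; 60–74 + 67 → 1233; 75+ + 67 → 1529
End of period: [688, 1694, 1031, 1912, 1233, 1529]
— Period 2 —
Births: 1031 × 0.325 = 335
15–29: 688 × 0.963 = 663
30–44: 1694 × 0.946 = 1603
45–59: 1031 × 0.966 = 996
60–74: 1912 × 0.948 = 1813
75+: 1233 × 0.945 + 1529 × 0.514 = 1165 + 786 = 1951
Net migration: 0–14 + 67 → 402; 15–29 + 67 → 730; 30–44 − 10 → 1593; 45–59 + 67 → 1063; 60–74 + 67 → 1880; 75+ + 67 → 2018
End of period: [402, 730, 1593, 1063, 1880, 2018]
— Period 3 —
Births: 1593 × 0.325 = 518
15–29: 402 × 0.963 = 387
30–44: 730 × 0.946 = 691
45–59: 1593 × 0.966 = 1539
60–74: 1063 × 0.948 = 1008
75+: 1880 × 0.945 + 2018 × 0.514 = 1777 + 1037 = 2814
Net migration: 0–14 + 67 → 585; 15–29 + 67 → 454; 30–44 − 10 → 681; 45–59 + 67 → 1606; 60–74 + 67 → 1075; 75+ + 67 → 2881
End of period: [585, 454, 681, 1606, 1075, 2881]
Scenario B total after 3 periods: 7282
Difference B − A = 7282 − 6935 = 347

347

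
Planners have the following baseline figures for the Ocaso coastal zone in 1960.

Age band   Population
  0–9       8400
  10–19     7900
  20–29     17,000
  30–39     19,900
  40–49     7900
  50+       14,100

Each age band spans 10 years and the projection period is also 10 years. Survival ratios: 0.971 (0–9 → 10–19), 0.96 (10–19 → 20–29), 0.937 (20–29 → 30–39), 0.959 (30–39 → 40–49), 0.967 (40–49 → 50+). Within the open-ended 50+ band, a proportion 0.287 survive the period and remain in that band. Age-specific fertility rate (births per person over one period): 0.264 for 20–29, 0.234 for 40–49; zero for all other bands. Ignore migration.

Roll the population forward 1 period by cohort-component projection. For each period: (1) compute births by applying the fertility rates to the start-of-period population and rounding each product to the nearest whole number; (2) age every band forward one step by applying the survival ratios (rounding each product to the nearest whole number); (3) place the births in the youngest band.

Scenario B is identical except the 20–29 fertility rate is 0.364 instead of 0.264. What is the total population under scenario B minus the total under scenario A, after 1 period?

1700

(Bands numbered youngest = 1 to oldest = 6.)
After projecting period 1:
Births: 17000 * 0.264 = 4488, 7900 * 0.234 = 1849 → 6337
Band 2: 8400 * 0.971 = 8156
Band 3: 7900 * 0.96 = 7584
Band 4: 17000 * 0.937 = 15929
Band 5: 19900 * 0.959 = 19084
Band 6: 7900 * 0.967 + 14100 * 0.287 = 7639 + 4047 = 11686
Giving 6337 / 8156 / 7584 / 15929 / 19084 / 11686.
Scenario A total after 1 period: 68776
Scenario B projection —
After projecting period 1:
Births: 17000 * 0.364 = 6188, 7900 * 0.234 = 1849 → 8037
Band 2: 8400 * 0.971 = 8156
Band 3: 7900 * 0.96 = 7584
Band 4: 17000 * 0.937 = 15929
Band 5: 19900 * 0.959 = 19084
Band 6: 7900 * 0.967 + 14100 * 0.287 = 7639 + 4047 = 11686
Giving 8037 / 8156 / 7584 / 15929 / 19084 / 11686.
Scenario B total after 1 period: 70476
Difference B − A = 70476 − 68776 = 1700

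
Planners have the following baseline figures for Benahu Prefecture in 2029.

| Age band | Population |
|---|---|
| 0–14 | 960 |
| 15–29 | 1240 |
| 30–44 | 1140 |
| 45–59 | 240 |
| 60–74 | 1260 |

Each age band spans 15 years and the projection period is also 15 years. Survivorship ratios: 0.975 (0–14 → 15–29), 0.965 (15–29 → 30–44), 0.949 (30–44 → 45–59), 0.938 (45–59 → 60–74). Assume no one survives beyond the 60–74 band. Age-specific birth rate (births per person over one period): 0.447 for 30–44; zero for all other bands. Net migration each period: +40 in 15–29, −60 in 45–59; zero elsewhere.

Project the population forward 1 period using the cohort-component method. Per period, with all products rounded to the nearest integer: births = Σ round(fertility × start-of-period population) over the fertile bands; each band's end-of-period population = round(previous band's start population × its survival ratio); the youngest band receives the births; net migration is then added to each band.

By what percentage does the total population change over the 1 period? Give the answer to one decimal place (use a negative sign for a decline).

Numbering the bands 1..5 from youngest to oldest:
After projecting period 1:
Births: 1140 × 0.447 = 510
Band 2: 960 × 0.975 = 936
Band 3: 1240 × 0.965 = 1197
Band 4: 1140 × 0.949 = 1082
Band 5: 240 × 0.938 = 225
Net migration: Band 2 + 40 → 976; Band 4 − 60 → 1022
Population now: 0–14=510, 15–29=976, 30–44=1197, 45–59=1022, 60–74=225
Total: 4840 → 3930; change = -910; percentage change = -18.8%

-18.8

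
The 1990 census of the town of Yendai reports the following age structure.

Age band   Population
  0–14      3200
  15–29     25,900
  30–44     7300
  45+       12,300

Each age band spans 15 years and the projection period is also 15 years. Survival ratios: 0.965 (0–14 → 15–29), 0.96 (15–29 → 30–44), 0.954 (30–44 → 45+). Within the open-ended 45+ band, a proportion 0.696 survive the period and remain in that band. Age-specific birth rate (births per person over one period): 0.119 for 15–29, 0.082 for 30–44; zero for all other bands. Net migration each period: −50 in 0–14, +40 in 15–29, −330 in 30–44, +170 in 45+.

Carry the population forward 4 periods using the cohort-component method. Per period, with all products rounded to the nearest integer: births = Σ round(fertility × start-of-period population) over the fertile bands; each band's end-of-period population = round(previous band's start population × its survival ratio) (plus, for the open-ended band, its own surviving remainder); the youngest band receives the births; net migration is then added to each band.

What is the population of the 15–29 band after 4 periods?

Let group 1 be 0–14 through group 4 = 45+.
[period 1]
Births: 25900 × 0.119 = 3082 ; 7300 × 0.082 = 599 — total 3681
Group 2: 3200 × 0.965 = 3088
Group 3: 25900 × 0.96 = 24864
Group 4: 7300 × 0.954 + 12300 × 0.696 = 6964 + 8561 = 15525
Net migration: Group 1 − 50 → 3631; Group 2 + 40 → 3128; Group 3 − 330 → 24534; Group 4 + 170 → 15695
Giving 3631 / 3128 / 24534 / 15695.
[period 2]
Births: 3128 × 0.119 = 372 ; 24534 × 0.082 = 2012 — total 2384
Group 2: 3631 × 0.965 = 3504
Group 3: 3128 × 0.96 = 3003
Group 4: 24534 × 0.954 + 15695 × 0.696 = 23405 + 10924 = 34329
Net migration: Group 1 − 50 → 2334; Group 2 + 40 → 3544; Group 3 − 330 → 2673; Group 4 + 170 → 34499
Giving 2334 / 3544 / 2673 / 34499.
[period 3]
Births: 3544 × 0.119 = 422 ; 2673 × 0.082 = 219 — total 641
Group 2: 2334 × 0.965 = 2252
Group 3: 3544 × 0.96 = 3402
Group 4: 2673 × 0.954 + 34499 × 0.696 = 2550 + 24011 = 26561
Net migration: Group 1 − 50 → 591; Group 2 + 40 → 2292; Group 3 − 330 → 3072; Group 4 + 170 → 26731
Giving 591 / 2292 / 3072 / 26731.
[period 4]
Births: 2292 × 0.119 = 273 ; 3072 × 0.082 = 252 — total 525
Group 2: 591 × 0.965 = 570
Group 3: 2292 × 0.96 = 2200
Group 4: 3072 × 0.954 + 26731 × 0.696 = 2931 + 18605 = 21536
Net migration: Group 1 − 50 → 475; Group 2 + 40 → 610; Group 3 − 330 → 1870; Group 4 + 170 → 21706
Giving 475 / 610 / 1870 / 21706.

610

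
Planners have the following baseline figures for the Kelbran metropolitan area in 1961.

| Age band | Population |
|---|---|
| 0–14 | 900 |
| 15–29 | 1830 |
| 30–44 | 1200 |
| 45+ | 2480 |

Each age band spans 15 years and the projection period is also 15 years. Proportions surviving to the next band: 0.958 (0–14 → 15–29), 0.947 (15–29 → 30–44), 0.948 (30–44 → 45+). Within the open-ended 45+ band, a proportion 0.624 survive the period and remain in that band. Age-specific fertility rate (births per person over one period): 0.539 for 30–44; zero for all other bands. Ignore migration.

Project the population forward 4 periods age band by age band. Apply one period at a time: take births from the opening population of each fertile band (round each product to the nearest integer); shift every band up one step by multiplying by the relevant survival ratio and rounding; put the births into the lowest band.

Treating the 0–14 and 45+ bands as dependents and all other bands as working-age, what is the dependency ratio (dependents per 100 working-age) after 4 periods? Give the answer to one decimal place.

Call the bands 1 to 4, youngest first.
Period 1:
Births: 1200 × 0.539 = 647
Band 2: 900 × 0.958 = 862
Band 3: 1830 × 0.947 = 1733
Band 4: 1200 × 0.948 + 2480 × 0.624 = 1138 + 1548 = 2686
End of period: [647, 862, 1733, 2686]
Period 2:
Births: 1733 × 0.539 = 934
Band 2: 647 × 0.958 = 620
Band 3: 862 × 0.947 = 816
Band 4: 1733 × 0.948 + 2686 × 0.624 = 1643 + 1676 = 3319
End of period: [934, 620, 816, 3319]
Period 3:
Births: 816 × 0.539 = 440
Band 2: 934 × 0.958 = 895
Band 3: 620 × 0.947 = 587
Band 4: 816 × 0.948 + 3319 × 0.624 = 774 + 2071 = 2845
End of period: [440, 895, 587, 2845]
Period 4:
Births: 587 × 0.539 = 316
Band 2: 440 × 0.958 = 422
Band 3: 895 × 0.947 = 848
Band 4: 587 × 0.948 + 2845 × 0.624 = 556 + 1775 = 2331
End of period: [316, 422, 848, 2331]
Dependents (band 0–14 + band 45+) = 316 + 2331 = 2647; working-age = 1270; ratio = 2647/1270 × 100 = 208.4

208.4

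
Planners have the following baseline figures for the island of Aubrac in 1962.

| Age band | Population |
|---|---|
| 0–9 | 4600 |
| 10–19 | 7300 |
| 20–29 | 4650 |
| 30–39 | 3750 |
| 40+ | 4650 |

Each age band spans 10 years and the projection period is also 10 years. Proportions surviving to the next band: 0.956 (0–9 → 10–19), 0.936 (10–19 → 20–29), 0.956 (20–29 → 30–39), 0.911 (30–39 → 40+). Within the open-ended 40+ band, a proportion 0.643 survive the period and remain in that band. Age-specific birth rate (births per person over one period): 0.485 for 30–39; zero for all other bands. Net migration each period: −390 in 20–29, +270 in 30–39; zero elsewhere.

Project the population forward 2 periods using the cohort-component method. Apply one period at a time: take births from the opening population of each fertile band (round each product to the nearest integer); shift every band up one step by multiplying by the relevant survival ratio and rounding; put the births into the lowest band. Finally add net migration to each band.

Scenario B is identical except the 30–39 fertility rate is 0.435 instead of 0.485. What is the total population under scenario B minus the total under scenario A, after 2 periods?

Period 1:
Births: 3750 × 0.485 = 1819
10–19: 4600 × 0.956 = 4398
20–29: 7300 × 0.936 = 6833
30–39: 4650 × 0.956 = 4445
40+: 3750 × 0.911 + 4650 × 0.643 = 3416 + 2990 = 6406
Net migration: 20–29 − 390 → 6443; 30–39 + 270 → 4715
→ [1819, 4398, 6443, 4715, 6406]
Period 2:
Births: 4715 × 0.485 = 2287
10–19: 1819 × 0.956 = 1739
20–29: 4398 × 0.936 = 4117
30–39: 6443 × 0.956 = 6160
40+: 4715 × 0.911 + 6406 × 0.643 = 4295 + 4119 = 8414
Net migration: 20–29 − 390 → 3727; 30–39 + 270 → 6430
→ [2287, 1739, 3727, 6430, 8414]
Scenario A total after 2 periods: 22597
Scenario B projection —
Period 1:
Births: 3750 × 0.435 = 1631
10–19: 4600 × 0.956 = 4398
20–29: 7300 × 0.936 = 6833
30–39: 4650 × 0.956 = 4445
40+: 3750 × 0.911 + 4650 × 0.643 = 3416 + 2990 = 6406
Net migration: 20–29 − 390 → 6443; 30–39 + 270 → 4715
→ [1631, 4398, 6443, 4715, 6406]
Period 2:
Births: 4715 × 0.435 = 2051
10–19: 1631 × 0.956 = 1559
20–29: 4398 × 0.936 = 4117
30–39: 6443 × 0.956 = 6160
40+: 4715 × 0.911 + 6406 × 0.643 = 4295 + 4119 = 8414
Net migration: 20–29 − 390 → 3727; 30–39 + 270 → 6430
→ [2051, 1559, 3727, 6430, 8414]
Scenario B total after 2 periods: 22181
Difference B − A = 22181 − 22597 = -416

-416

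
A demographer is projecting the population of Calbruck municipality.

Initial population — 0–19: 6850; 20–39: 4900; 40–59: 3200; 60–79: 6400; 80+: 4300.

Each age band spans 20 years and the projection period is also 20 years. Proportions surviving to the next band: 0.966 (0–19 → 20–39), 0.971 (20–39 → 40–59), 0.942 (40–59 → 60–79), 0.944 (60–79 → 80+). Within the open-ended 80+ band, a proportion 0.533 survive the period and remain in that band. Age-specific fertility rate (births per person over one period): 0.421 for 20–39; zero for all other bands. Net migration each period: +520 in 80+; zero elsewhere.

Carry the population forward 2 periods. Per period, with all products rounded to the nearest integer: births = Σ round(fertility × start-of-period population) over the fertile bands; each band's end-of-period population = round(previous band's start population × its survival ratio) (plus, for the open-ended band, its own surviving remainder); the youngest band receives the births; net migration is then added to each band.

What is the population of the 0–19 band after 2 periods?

Let group 1 be 0–19 through group 5 = 80+.
After projecting period 1:
Births: 4900 × 0.421 = 2063
Group 2: 6850 × 0.966 = 6617
Group 3: 4900 × 0.971 = 4758
Group 4: 3200 × 0.942 = 3014
Group 5: 6400 × 0.944 + 4300 × 0.533 = 6042 + 2292 = 8334
Net migration: Group 5 + 520 → 8854
→ [2063, 6617, 4758, 3014, 8854]
After projecting period 2:
Births: 6617 × 0.421 = 2786
Group 2: 2063 × 0.966 = 1993
Group 3: 6617 × 0.971 = 6425
Group 4: 4758 × 0.942 = 4482
Group 5: 3014 × 0.944 + 8854 × 0.533 = 2845 + 4719 = 7564
Net migration: Group 5 + 520 → 8084
→ [2786, 1993, 6425, 4482, 8084]

2786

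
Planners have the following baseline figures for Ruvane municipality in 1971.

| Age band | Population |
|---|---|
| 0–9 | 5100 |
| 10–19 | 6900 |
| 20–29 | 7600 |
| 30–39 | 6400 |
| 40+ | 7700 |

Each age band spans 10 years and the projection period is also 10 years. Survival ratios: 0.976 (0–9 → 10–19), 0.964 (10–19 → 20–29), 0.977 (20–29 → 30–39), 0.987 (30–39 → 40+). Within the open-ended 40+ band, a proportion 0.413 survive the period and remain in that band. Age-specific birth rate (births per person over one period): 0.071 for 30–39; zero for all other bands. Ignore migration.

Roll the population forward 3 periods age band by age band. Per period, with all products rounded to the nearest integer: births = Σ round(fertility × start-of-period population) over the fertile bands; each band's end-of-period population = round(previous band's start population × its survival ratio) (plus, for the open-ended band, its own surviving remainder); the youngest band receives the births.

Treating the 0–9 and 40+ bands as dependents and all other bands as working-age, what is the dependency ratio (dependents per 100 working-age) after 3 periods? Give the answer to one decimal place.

204.7

(Groups numbered youngest = 1 to oldest = 5.)
[period 1]
Births: 6400 × 0.071 = 454
Group 2: 5100 × 0.976 = 4978
Group 3: 6900 × 0.964 = 6652
Group 4: 7600 × 0.977 = 7425
Group 5: 6400 × 0.987 + 7700 × 0.413 = 6317 + 3180 = 9497
→ [454, 4978, 6652, 7425, 9497]
[period 2]
Births: 7425 × 0.071 = 527
Group 2: 454 × 0.976 = 443
Group 3: 4978 × 0.964 = 4799
Group 4: 6652 × 0.977 = 6499
Group 5: 7425 × 0.987 + 9497 × 0.413 = 7328 + 3922 = 11250
→ [527, 443, 4799, 6499, 11250]
[period 3]
Births: 6499 × 0.071 = 461
Group 2: 527 × 0.976 = 514
Group 3: 443 × 0.964 = 427
Group 4: 4799 × 0.977 = 4689
Group 5: 6499 × 0.987 + 11250 × 0.413 = 6415 + 4646 = 11061
→ [461, 514, 427, 4689, 11061]
Dependents (band 0–9 + band 40+) = 461 + 11061 = 11522; working-age = 5630; ratio = 11522/5630 × 100 = 204.7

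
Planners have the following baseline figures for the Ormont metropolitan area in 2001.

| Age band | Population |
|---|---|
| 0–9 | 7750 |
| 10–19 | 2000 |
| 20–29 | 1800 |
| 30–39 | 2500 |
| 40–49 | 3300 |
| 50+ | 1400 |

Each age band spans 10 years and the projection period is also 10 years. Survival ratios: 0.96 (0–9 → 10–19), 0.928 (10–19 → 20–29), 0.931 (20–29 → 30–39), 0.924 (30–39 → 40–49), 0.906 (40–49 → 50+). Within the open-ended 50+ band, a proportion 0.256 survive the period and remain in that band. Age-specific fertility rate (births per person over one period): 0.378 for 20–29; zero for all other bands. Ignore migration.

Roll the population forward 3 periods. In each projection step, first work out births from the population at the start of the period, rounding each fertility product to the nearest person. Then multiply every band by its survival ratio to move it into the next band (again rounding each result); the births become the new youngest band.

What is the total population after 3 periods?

14073

Let band 1 be 0–9 through band 6 = 50+.
[period 1]
Births: 1800 × 0.378 = 680
Band 2: 7750 × 0.96 = 7440
Band 3: 2000 × 0.928 = 1856
Band 4: 1800 × 0.931 = 1676
Band 5: 2500 × 0.924 = 2310
Band 6: 3300 × 0.906 + 1400 × 0.256 = 2990 + 358 = 3348
→ [680, 7440, 1856, 1676, 2310, 3348]
[period 2]
Births: 1856 × 0.378 = 702
Band 2: 680 × 0.96 = 653
Band 3: 7440 × 0.928 = 6904
Band 4: 1856 × 0.931 = 1728
Band 5: 1676 × 0.924 = 1549
Band 6: 2310 × 0.906 + 3348 × 0.256 = 2093 + 857 = 2950
→ [702, 653, 6904, 1728, 1549, 2950]
[period 3]
Births: 6904 × 0.378 = 2610
Band 2: 702 × 0.96 = 674
Band 3: 653 × 0.928 = 606
Band 4: 6904 × 0.931 = 6428
Band 5: 1728 × 0.924 = 1597
Band 6: 1549 × 0.906 + 2950 × 0.256 = 1403 + 755 = 2158
→ [2610, 674, 606, 6428, 1597, 2158]
Total after period 3: 2610 + 674 + 606 + 6428 + 1597 + 2158 = 14073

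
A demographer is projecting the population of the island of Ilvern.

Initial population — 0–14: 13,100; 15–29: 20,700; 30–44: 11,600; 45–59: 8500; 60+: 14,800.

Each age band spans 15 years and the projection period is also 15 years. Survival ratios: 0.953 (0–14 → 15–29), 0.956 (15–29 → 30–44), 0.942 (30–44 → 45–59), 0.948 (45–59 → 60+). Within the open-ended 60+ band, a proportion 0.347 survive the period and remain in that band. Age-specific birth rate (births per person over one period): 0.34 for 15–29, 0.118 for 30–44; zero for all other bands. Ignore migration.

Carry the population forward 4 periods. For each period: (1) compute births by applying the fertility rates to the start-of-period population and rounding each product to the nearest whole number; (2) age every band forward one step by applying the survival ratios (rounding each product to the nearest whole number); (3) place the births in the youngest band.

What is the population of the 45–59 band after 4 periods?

7215

Period 1.
Births: 20700 × 0.34 = 7038, 11600 × 0.118 = 1369 ⇒ total 8407
15–29: 13100 × 0.953 = 12484
30–44: 20700 × 0.956 = 19789
45–59: 11600 × 0.942 = 10927
60+: 8500 × 0.948 + 14800 × 0.347 = 8058 + 5136 = 13194
End of period: [8407, 12484, 19789, 10927, 13194]
Period 2.
Births: 12484 × 0.34 = 4245, 19789 × 0.118 = 2335 ⇒ total 6580
15–29: 8407 × 0.953 = 8012
30–44: 12484 × 0.956 = 11935
45–59: 19789 × 0.942 = 18641
60+: 10927 × 0.948 + 13194 × 0.347 = 10359 + 4578 = 14937
End of period: [6580, 8012, 11935, 18641, 14937]
Period 3.
Births: 8012 × 0.34 = 2724, 11935 × 0.118 = 1408 ⇒ total 4132
15–29: 6580 × 0.953 = 6271
30–44: 8012 × 0.956 = 7659
45–59: 11935 × 0.942 = 11243
60+: 18641 × 0.948 + 14937 × 0.347 = 17672 + 5183 = 22855
End of period: [4132, 6271, 7659, 11243, 22855]
Period 4.
Births: 6271 × 0.34 = 2132, 7659 × 0.118 = 904 ⇒ total 3036
15–29: 4132 × 0.953 = 3938
30–44: 6271 × 0.956 = 5995
45–59: 7659 × 0.942 = 7215
60+: 11243 × 0.948 + 22855 × 0.347 = 10658 + 7931 = 18589
End of period: [3036, 3938, 5995, 7215, 18589]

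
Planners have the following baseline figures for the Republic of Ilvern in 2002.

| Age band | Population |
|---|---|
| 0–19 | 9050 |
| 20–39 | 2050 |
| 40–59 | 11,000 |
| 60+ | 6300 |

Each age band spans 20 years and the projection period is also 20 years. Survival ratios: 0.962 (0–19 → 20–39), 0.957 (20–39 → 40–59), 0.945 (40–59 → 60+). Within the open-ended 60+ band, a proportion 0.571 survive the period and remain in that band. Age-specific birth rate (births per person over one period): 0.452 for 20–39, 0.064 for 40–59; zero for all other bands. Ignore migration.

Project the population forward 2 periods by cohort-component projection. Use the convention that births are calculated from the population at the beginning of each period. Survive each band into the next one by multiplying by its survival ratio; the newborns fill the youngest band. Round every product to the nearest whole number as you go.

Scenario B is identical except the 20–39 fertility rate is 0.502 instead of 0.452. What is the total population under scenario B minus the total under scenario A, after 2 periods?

(Groups numbered youngest = 1 to oldest = 4.)
Period 1:
Births: 2050 × 0.452 = 927, 11000 × 0.064 = 704 — total 1631
Group 2: 9050 × 0.962 = 8706
Group 3: 2050 × 0.957 = 1962
Group 4: 11000 × 0.945 + 6300 × 0.571 = 10395 + 3597 = 13992
→ [1631, 8706, 1962, 13992]
Period 2:
Births: 8706 × 0.452 = 3935, 1962 × 0.064 = 126 — total 4061
Group 2: 1631 × 0.962 = 1569
Group 3: 8706 × 0.957 = 8332
Group 4: 1962 × 0.945 + 13992 × 0.571 = 1854 + 7989 = 9843
→ [4061, 1569, 8332, 9843]
Scenario A total after 2 periods: 23805
Scenario B projection —
Period 1:
Births: 2050 × 0.502 = 1029, 11000 × 0.064 = 704 — total 1733
Group 2: 9050 × 0.962 = 8706
Group 3: 2050 × 0.957 = 1962
Group 4: 11000 × 0.945 + 6300 × 0.571 = 10395 + 3597 = 13992
→ [1733, 8706, 1962, 13992]
Period 2:
Births: 8706 × 0.502 = 4370, 1962 × 0.064 = 126 — total 4496
Group 2: 1733 × 0.962 = 1667
Group 3: 8706 × 0.957 = 8332
Group 4: 1962 × 0.945 + 13992 × 0.571 = 1854 + 7989 = 9843
→ [4496, 1667, 8332, 9843]
Scenario B total after 2 periods: 24338
Difference B − A = 24338 − 23805 = 533

533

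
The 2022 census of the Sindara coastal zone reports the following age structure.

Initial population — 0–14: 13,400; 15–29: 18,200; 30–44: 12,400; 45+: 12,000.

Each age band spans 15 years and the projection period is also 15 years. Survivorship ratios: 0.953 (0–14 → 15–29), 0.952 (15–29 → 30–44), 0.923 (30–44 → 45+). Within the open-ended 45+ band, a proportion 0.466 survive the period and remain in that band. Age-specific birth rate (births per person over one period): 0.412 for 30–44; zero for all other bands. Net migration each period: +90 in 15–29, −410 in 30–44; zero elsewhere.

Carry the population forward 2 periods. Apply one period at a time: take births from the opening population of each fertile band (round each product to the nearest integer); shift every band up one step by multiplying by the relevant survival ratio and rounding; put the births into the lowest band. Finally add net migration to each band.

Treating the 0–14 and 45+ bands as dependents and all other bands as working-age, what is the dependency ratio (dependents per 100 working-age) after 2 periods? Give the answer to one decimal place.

Numbering the groups 1..4 from youngest to oldest:
Period 1:
Births: 12400 × 0.412 = 5109
Group 2: 13400 × 0.953 = 12770
Group 3: 18200 × 0.952 = 17326
Group 4: 12400 × 0.923 + 12000 × 0.466 = 11445 + 5592 = 17037
Net migration: Group 2 + 90 → 12860; Group 3 − 410 → 16916
Giving 5109 / 12860 / 16916 / 17037.
Period 2:
Births: 16916 × 0.412 = 6969
Group 2: 5109 × 0.953 = 4869
Group 3: 12860 × 0.952 = 12243
Group 4: 16916 × 0.923 + 17037 × 0.466 = 15613 + 7939 = 23552
Net migration: Group 2 + 90 → 4959; Group 3 − 410 → 11833
Giving 6969 / 4959 / 11833 / 23552.
Dependents (band 0–14 + band 45+) = 6969 + 23552 = 30521; working-age = 16792; ratio = 30521/16792 × 100 = 181.8

181.8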